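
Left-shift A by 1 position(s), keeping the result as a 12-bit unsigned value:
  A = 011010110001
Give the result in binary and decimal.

Shift left by 1: drop the top 1 bit(s), append 1 zero(s) on the right.
  011010110001  ->  discard [0], keep [11010110001], append 0
= 110101100010

Answer: 110101100010 (3426)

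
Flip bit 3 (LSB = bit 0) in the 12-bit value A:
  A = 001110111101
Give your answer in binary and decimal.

Mask = 1 << 3 = 000000001000
Bit 3 of A is 1; XOR with the mask flips it to 0.
  001110111101
^ 000000001000
--------------
  001110110101

Answer: 001110110101 (949)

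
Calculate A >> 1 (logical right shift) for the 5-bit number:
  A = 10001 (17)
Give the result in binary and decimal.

Logical shift right by 1: drop the bottom 1 bit(s), prepend 1 zero(s) on the left.
  10001  ->  keep [1000], discard [1], prepend 0
= 01000

Answer: 01000 (8)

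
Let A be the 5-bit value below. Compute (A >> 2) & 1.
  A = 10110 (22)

Bit 2 is the 3rd from the right.
  10110
    ^
That bit is 1.

Answer: 1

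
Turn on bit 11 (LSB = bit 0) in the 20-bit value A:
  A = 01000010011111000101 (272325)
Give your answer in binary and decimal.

Mask = 1 << 11 = 00000000100000000000
Bit 11 of A is 0, so OR-ing with the mask flips it to 1.
  01000010011111000101
| 00000000100000000000
----------------------
  01000010111111000101

Answer: 01000010111111000101 (274373)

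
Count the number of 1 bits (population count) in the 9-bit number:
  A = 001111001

001111001
1-bits at positions (from bit 0 = LSB): 0, 3, 4, 5, 6
Count = 5

Answer: 5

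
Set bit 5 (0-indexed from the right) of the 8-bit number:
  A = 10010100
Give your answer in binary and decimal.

Mask = 1 << 5 = 00100000
Bit 5 of A is 0, so OR-ing with the mask flips it to 1.
  10010100
| 00100000
----------
  10110100

Answer: 10110100 (180)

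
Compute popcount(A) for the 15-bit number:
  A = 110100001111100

110100001111100
1-bits at positions (from bit 0 = LSB): 2, 3, 4, 5, 6, 11, 13, 14
Count = 8

Answer: 8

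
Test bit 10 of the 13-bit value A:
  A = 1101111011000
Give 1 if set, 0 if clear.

Bit 10 is the 11th from the right.
  1101111011000
    ^
That bit is 0.

Answer: 0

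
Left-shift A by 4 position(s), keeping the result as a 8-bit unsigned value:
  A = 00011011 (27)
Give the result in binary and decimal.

Shift left by 4: drop the top 4 bit(s), append 4 zero(s) on the right.
  00011011  ->  discard [0001], keep [1011], append 0000
= 10110000

Answer: 10110000 (176)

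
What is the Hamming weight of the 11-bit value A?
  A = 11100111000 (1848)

11100111000
1-bits at positions (from bit 0 = LSB): 3, 4, 5, 8, 9, 10
Count = 6

Answer: 6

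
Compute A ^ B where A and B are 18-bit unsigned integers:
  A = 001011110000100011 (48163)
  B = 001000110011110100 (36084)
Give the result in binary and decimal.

Apply ^ to each column (1 where bits differ):
  001011110000100011
^ 001000110011110100
--------------------
  000011000011010111

Answer: 000011000011010111 (12503)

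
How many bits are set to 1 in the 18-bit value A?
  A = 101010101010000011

101010101010000011
1-bits at positions (from bit 0 = LSB): 0, 1, 7, 9, 11, 13, 15, 17
Count = 8

Answer: 8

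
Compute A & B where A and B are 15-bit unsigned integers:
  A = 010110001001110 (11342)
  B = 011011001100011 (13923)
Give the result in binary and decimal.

Apply & to each column (1 only where both bits are 1):
  010110001001110
& 011011001100011
-----------------
  010010001000010

Answer: 010010001000010 (9282)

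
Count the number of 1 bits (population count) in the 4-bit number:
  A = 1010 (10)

1010
1-bits at positions (from bit 0 = LSB): 1, 3
Count = 2

Answer: 2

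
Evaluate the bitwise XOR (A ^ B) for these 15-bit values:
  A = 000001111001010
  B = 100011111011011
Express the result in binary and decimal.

Apply ^ to each column (1 where bits differ):
  000001111001010
^ 100011111011011
-----------------
  100010000010001

Answer: 100010000010001 (17425)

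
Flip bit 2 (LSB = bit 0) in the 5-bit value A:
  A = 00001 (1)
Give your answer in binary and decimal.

Mask = 1 << 2 = 00100
Bit 2 of A is 0; XOR with the mask flips it to 1.
  00001
^ 00100
-------
  00101

Answer: 00101 (5)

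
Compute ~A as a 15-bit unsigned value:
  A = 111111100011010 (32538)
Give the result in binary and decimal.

Flip each bit (0->1, 1->0):
  111111100011010
  000000011100101

Answer: 000000011100101 (229)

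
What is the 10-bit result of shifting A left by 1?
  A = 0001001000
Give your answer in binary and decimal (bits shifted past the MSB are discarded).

Shift left by 1: drop the top 1 bit(s), append 1 zero(s) on the right.
  0001001000  ->  discard [0], keep [001001000], append 0
= 0010010000

Answer: 0010010000 (144)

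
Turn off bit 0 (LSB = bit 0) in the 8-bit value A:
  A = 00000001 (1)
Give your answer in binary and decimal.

Mask = ~(1 << 0) = 11111110
Bit 0 of A is 1, so AND-ing with the mask clears it to 0.
  00000001
& 11111110
----------
  00000000

Answer: 00000000 (0)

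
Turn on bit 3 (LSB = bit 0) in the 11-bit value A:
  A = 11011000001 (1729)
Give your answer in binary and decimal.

Mask = 1 << 3 = 00000001000
Bit 3 of A is 0, so OR-ing with the mask flips it to 1.
  11011000001
| 00000001000
-------------
  11011001001

Answer: 11011001001 (1737)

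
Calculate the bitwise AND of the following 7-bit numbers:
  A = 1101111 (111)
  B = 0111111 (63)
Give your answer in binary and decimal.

Apply & to each column (1 only where both bits are 1):
  1101111
& 0111111
---------
  0101111

Answer: 0101111 (47)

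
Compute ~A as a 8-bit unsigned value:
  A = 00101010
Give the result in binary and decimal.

Flip each bit (0->1, 1->0):
  00101010
  11010101

Answer: 11010101 (213)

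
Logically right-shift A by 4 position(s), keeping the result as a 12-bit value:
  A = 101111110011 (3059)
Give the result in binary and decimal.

Logical shift right by 4: drop the bottom 4 bit(s), prepend 4 zero(s) on the left.
  101111110011  ->  keep [10111111], discard [0011], prepend 0000
= 000010111111

Answer: 000010111111 (191)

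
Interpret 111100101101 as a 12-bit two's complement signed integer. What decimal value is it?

MSB is 1, so the value is negative. Find the magnitude:
1. Invert bits:  000011010010
2. Add 1:        000011010011  = 211
3. Apply sign:   -211

Answer: -211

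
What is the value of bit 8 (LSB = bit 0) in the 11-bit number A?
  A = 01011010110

Bit 8 is the 9th from the right.
  01011010110
    ^
That bit is 0.

Answer: 0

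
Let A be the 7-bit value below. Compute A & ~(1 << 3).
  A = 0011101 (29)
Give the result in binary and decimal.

Mask = ~(1 << 3) = 1110111
Bit 3 of A is 1, so AND-ing with the mask clears it to 0.
  0011101
& 1110111
---------
  0010101

Answer: 0010101 (21)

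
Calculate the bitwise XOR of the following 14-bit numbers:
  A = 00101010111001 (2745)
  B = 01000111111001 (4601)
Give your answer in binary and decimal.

Apply ^ to each column (1 where bits differ):
  00101010111001
^ 01000111111001
----------------
  01101101000000

Answer: 01101101000000 (6976)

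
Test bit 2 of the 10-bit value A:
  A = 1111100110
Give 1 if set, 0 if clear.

Bit 2 is the 3rd from the right.
  1111100110
         ^
That bit is 1.

Answer: 1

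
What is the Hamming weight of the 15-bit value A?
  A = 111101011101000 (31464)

111101011101000
1-bits at positions (from bit 0 = LSB): 3, 5, 6, 7, 9, 11, 12, 13, 14
Count = 9

Answer: 9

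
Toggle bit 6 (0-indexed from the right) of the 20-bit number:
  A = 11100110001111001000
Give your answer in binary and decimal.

Mask = 1 << 6 = 00000000000001000000
Bit 6 of A is 1; XOR with the mask flips it to 0.
  11100110001111001000
^ 00000000000001000000
----------------------
  11100110001110001000

Answer: 11100110001110001000 (942984)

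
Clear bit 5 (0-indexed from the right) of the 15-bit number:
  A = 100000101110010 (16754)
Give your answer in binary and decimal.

Mask = ~(1 << 5) = 111111111011111
Bit 5 of A is 1, so AND-ing with the mask clears it to 0.
  100000101110010
& 111111111011111
-----------------
  100000101010010

Answer: 100000101010010 (16722)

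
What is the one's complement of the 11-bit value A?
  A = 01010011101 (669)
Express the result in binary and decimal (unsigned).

Flip each bit (0->1, 1->0):
  01010011101
  10101100010

Answer: 10101100010 (1378)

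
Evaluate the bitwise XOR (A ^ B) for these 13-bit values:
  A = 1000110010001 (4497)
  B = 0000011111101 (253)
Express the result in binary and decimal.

Apply ^ to each column (1 where bits differ):
  1000110010001
^ 0000011111101
---------------
  1000101101100

Answer: 1000101101100 (4460)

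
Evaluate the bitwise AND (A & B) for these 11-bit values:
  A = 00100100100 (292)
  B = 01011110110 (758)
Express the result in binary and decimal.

Apply & to each column (1 only where both bits are 1):
  00100100100
& 01011110110
-------------
  00000100100

Answer: 00000100100 (36)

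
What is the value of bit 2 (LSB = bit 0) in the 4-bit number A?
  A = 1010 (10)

Bit 2 is the 3rd from the right.
  1010
   ^
That bit is 0.

Answer: 0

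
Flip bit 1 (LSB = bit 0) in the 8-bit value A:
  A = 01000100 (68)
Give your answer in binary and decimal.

Mask = 1 << 1 = 00000010
Bit 1 of A is 0; XOR with the mask flips it to 1.
  01000100
^ 00000010
----------
  01000110

Answer: 01000110 (70)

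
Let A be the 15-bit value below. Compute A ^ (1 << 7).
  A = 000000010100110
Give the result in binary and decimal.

Mask = 1 << 7 = 000000010000000
Bit 7 of A is 1; XOR with the mask flips it to 0.
  000000010100110
^ 000000010000000
-----------------
  000000000100110

Answer: 000000000100110 (38)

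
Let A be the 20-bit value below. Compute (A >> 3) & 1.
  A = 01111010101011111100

Bit 3 is the 4th from the right.
  01111010101011111100
                  ^
That bit is 1.

Answer: 1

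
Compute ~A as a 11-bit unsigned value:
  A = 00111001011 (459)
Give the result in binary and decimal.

Flip each bit (0->1, 1->0):
  00111001011
  11000110100

Answer: 11000110100 (1588)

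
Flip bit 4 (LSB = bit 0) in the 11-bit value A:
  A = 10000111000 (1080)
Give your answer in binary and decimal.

Mask = 1 << 4 = 00000010000
Bit 4 of A is 1; XOR with the mask flips it to 0.
  10000111000
^ 00000010000
-------------
  10000101000

Answer: 10000101000 (1064)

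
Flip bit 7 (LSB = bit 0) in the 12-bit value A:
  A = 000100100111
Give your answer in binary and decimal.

Mask = 1 << 7 = 000010000000
Bit 7 of A is 0; XOR with the mask flips it to 1.
  000100100111
^ 000010000000
--------------
  000110100111

Answer: 000110100111 (423)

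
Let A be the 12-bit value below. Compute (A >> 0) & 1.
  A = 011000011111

Bit 0 is the 1st from the right.
  011000011111
             ^
That bit is 1.

Answer: 1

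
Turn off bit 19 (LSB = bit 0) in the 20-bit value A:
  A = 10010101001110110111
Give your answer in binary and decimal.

Mask = ~(1 << 19) = 01111111111111111111
Bit 19 of A is 1, so AND-ing with the mask clears it to 0.
  10010101001110110111
& 01111111111111111111
----------------------
  00010101001110110111

Answer: 00010101001110110111 (86967)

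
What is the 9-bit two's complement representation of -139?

1. Binary of +139:  010001011
2. Invert bits:     101110100
3. Add 1:           101110101

Answer: 101110101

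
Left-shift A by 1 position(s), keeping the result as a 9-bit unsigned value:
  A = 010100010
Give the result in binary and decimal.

Shift left by 1: drop the top 1 bit(s), append 1 zero(s) on the right.
  010100010  ->  discard [0], keep [10100010], append 0
= 101000100

Answer: 101000100 (324)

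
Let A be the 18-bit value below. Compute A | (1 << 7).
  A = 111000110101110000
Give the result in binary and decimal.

Mask = 1 << 7 = 000000000010000000
Bit 7 of A is 0, so OR-ing with the mask flips it to 1.
  111000110101110000
| 000000000010000000
--------------------
  111000110111110000

Answer: 111000110111110000 (232944)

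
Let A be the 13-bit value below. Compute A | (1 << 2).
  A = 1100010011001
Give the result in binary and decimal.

Mask = 1 << 2 = 0000000000100
Bit 2 of A is 0, so OR-ing with the mask flips it to 1.
  1100010011001
| 0000000000100
---------------
  1100010011101

Answer: 1100010011101 (6301)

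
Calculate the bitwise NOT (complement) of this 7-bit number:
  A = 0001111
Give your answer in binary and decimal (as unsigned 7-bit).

Flip each bit (0->1, 1->0):
  0001111
  1110000

Answer: 1110000 (112)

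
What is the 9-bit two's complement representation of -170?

1. Binary of +170:  010101010
2. Invert bits:     101010101
3. Add 1:           101010110

Answer: 101010110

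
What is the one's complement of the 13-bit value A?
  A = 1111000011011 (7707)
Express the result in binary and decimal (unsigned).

Flip each bit (0->1, 1->0):
  1111000011011
  0000111100100

Answer: 0000111100100 (484)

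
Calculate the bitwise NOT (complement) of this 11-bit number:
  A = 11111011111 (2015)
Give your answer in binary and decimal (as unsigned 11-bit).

Flip each bit (0->1, 1->0):
  11111011111
  00000100000

Answer: 00000100000 (32)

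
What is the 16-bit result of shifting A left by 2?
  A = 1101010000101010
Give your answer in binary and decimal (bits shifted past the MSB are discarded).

Shift left by 2: drop the top 2 bit(s), append 2 zero(s) on the right.
  1101010000101010  ->  discard [11], keep [01010000101010], append 00
= 0101000010101000

Answer: 0101000010101000 (20648)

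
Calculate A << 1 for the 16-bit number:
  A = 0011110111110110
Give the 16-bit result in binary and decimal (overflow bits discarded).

Shift left by 1: drop the top 1 bit(s), append 1 zero(s) on the right.
  0011110111110110  ->  discard [0], keep [011110111110110], append 0
= 0111101111101100

Answer: 0111101111101100 (31724)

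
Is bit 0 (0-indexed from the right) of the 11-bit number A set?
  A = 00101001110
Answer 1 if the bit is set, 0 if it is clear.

Bit 0 is the 1st from the right.
  00101001110
            ^
That bit is 0.

Answer: 0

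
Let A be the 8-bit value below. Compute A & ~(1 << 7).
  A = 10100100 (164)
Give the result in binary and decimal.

Mask = ~(1 << 7) = 01111111
Bit 7 of A is 1, so AND-ing with the mask clears it to 0.
  10100100
& 01111111
----------
  00100100

Answer: 00100100 (36)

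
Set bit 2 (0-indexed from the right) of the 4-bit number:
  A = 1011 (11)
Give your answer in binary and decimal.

Mask = 1 << 2 = 0100
Bit 2 of A is 0, so OR-ing with the mask flips it to 1.
  1011
| 0100
------
  1111

Answer: 1111 (15)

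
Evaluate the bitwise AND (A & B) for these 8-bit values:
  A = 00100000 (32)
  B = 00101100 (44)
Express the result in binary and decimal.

Apply & to each column (1 only where both bits are 1):
  00100000
& 00101100
----------
  00100000

Answer: 00100000 (32)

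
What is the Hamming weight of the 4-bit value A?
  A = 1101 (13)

1101
1-bits at positions (from bit 0 = LSB): 0, 2, 3
Count = 3

Answer: 3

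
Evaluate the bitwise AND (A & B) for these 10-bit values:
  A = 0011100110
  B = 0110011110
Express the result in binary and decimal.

Apply & to each column (1 only where both bits are 1):
  0011100110
& 0110011110
------------
  0010000110

Answer: 0010000110 (134)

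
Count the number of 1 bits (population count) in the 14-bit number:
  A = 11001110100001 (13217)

11001110100001
1-bits at positions (from bit 0 = LSB): 0, 5, 7, 8, 9, 12, 13
Count = 7

Answer: 7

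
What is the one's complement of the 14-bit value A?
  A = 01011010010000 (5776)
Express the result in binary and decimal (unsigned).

Flip each bit (0->1, 1->0):
  01011010010000
  10100101101111

Answer: 10100101101111 (10607)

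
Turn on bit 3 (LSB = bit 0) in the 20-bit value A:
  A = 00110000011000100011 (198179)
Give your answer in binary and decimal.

Mask = 1 << 3 = 00000000000000001000
Bit 3 of A is 0, so OR-ing with the mask flips it to 1.
  00110000011000100011
| 00000000000000001000
----------------------
  00110000011000101011

Answer: 00110000011000101011 (198187)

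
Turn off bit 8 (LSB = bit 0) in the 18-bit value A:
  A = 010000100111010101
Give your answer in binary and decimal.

Mask = ~(1 << 8) = 111111111011111111
Bit 8 of A is 1, so AND-ing with the mask clears it to 0.
  010000100111010101
& 111111111011111111
--------------------
  010000100011010101

Answer: 010000100011010101 (67797)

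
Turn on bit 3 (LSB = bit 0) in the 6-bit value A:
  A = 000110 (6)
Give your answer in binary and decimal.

Mask = 1 << 3 = 001000
Bit 3 of A is 0, so OR-ing with the mask flips it to 1.
  000110
| 001000
--------
  001110

Answer: 001110 (14)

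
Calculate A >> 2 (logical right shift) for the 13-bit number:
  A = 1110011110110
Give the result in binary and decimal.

Logical shift right by 2: drop the bottom 2 bit(s), prepend 2 zero(s) on the left.
  1110011110110  ->  keep [11100111101], discard [10], prepend 00
= 0011100111101

Answer: 0011100111101 (1853)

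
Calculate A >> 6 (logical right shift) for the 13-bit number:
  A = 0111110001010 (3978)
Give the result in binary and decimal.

Logical shift right by 6: drop the bottom 6 bit(s), prepend 6 zero(s) on the left.
  0111110001010  ->  keep [0111110], discard [001010], prepend 000000
= 0000000111110

Answer: 0000000111110 (62)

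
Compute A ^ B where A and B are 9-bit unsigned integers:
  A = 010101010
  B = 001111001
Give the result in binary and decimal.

Apply ^ to each column (1 where bits differ):
  010101010
^ 001111001
-----------
  011010011

Answer: 011010011 (211)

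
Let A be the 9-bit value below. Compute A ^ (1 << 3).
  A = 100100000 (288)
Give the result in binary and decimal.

Mask = 1 << 3 = 000001000
Bit 3 of A is 0; XOR with the mask flips it to 1.
  100100000
^ 000001000
-----------
  100101000

Answer: 100101000 (296)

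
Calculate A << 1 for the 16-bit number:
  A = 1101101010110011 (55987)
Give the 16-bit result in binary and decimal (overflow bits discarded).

Shift left by 1: drop the top 1 bit(s), append 1 zero(s) on the right.
  1101101010110011  ->  discard [1], keep [101101010110011], append 0
= 1011010101100110

Answer: 1011010101100110 (46438)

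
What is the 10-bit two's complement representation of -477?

1. Binary of +477:  0111011101
2. Invert bits:     1000100010
3. Add 1:           1000100011

Answer: 1000100011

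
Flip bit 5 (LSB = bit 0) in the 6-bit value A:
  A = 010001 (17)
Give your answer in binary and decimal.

Mask = 1 << 5 = 100000
Bit 5 of A is 0; XOR with the mask flips it to 1.
  010001
^ 100000
--------
  110001

Answer: 110001 (49)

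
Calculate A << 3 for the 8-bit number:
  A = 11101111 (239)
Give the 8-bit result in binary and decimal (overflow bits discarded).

Shift left by 3: drop the top 3 bit(s), append 3 zero(s) on the right.
  11101111  ->  discard [111], keep [01111], append 000
= 01111000

Answer: 01111000 (120)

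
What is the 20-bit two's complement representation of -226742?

1. Binary of +226742:  00110111010110110110
2. Invert bits:     11001000101001001001
3. Add 1:           11001000101001001010

Answer: 11001000101001001010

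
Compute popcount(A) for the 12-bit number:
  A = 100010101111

100010101111
1-bits at positions (from bit 0 = LSB): 0, 1, 2, 3, 5, 7, 11
Count = 7

Answer: 7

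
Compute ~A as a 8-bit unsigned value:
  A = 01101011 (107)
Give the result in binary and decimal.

Flip each bit (0->1, 1->0):
  01101011
  10010100

Answer: 10010100 (148)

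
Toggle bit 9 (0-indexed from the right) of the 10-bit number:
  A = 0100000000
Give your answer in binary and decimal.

Mask = 1 << 9 = 1000000000
Bit 9 of A is 0; XOR with the mask flips it to 1.
  0100000000
^ 1000000000
------------
  1100000000

Answer: 1100000000 (768)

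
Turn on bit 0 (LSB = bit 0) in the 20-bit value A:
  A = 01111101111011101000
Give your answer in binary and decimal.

Mask = 1 << 0 = 00000000000000000001
Bit 0 of A is 0, so OR-ing with the mask flips it to 1.
  01111101111011101000
| 00000000000000000001
----------------------
  01111101111011101001

Answer: 01111101111011101001 (515817)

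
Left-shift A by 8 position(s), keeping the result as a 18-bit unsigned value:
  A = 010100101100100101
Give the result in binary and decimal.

Shift left by 8: drop the top 8 bit(s), append 8 zero(s) on the right.
  010100101100100101  ->  discard [01010010], keep [1100100101], append 00000000
= 110010010100000000

Answer: 110010010100000000 (206080)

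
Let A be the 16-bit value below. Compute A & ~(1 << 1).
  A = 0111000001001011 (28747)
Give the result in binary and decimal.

Mask = ~(1 << 1) = 1111111111111101
Bit 1 of A is 1, so AND-ing with the mask clears it to 0.
  0111000001001011
& 1111111111111101
------------------
  0111000001001001

Answer: 0111000001001001 (28745)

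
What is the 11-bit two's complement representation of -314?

1. Binary of +314:  00100111010
2. Invert bits:     11011000101
3. Add 1:           11011000110

Answer: 11011000110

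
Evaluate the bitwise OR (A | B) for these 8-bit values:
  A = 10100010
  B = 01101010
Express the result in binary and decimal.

Apply | to each column (1 where either bit is 1):
  10100010
| 01101010
----------
  11101010

Answer: 11101010 (234)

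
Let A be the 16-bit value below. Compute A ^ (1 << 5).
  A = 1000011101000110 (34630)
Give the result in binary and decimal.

Mask = 1 << 5 = 0000000000100000
Bit 5 of A is 0; XOR with the mask flips it to 1.
  1000011101000110
^ 0000000000100000
------------------
  1000011101100110

Answer: 1000011101100110 (34662)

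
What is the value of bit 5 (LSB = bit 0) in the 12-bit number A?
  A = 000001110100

Bit 5 is the 6th from the right.
  000001110100
        ^
That bit is 1.

Answer: 1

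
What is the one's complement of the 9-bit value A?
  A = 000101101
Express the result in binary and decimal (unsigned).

Flip each bit (0->1, 1->0):
  000101101
  111010010

Answer: 111010010 (466)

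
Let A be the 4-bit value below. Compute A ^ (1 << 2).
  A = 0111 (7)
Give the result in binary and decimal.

Mask = 1 << 2 = 0100
Bit 2 of A is 1; XOR with the mask flips it to 0.
  0111
^ 0100
------
  0011

Answer: 0011 (3)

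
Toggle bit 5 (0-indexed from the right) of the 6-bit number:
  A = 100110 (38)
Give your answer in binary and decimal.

Mask = 1 << 5 = 100000
Bit 5 of A is 1; XOR with the mask flips it to 0.
  100110
^ 100000
--------
  000110

Answer: 000110 (6)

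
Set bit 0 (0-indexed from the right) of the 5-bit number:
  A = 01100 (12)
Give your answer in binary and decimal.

Mask = 1 << 0 = 00001
Bit 0 of A is 0, so OR-ing with the mask flips it to 1.
  01100
| 00001
-------
  01101

Answer: 01101 (13)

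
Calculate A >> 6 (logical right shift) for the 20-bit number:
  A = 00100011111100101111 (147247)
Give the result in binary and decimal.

Logical shift right by 6: drop the bottom 6 bit(s), prepend 6 zero(s) on the left.
  00100011111100101111  ->  keep [00100011111100], discard [101111], prepend 000000
= 00000000100011111100

Answer: 00000000100011111100 (2300)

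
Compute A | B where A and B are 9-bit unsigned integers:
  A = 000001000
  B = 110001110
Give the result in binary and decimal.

Apply | to each column (1 where either bit is 1):
  000001000
| 110001110
-----------
  110001110

Answer: 110001110 (398)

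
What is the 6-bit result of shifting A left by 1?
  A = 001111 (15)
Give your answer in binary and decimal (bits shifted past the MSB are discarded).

Shift left by 1: drop the top 1 bit(s), append 1 zero(s) on the right.
  001111  ->  discard [0], keep [01111], append 0
= 011110

Answer: 011110 (30)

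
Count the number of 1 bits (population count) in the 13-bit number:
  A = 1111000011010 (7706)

1111000011010
1-bits at positions (from bit 0 = LSB): 1, 3, 4, 9, 10, 11, 12
Count = 7

Answer: 7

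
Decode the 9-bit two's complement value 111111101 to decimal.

MSB is 1, so the value is negative. Find the magnitude:
1. Invert bits:  000000010
2. Add 1:        000000011  = 3
3. Apply sign:   -3

Answer: -3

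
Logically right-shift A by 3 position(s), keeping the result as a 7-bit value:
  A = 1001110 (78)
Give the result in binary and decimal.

Logical shift right by 3: drop the bottom 3 bit(s), prepend 3 zero(s) on the left.
  1001110  ->  keep [1001], discard [110], prepend 000
= 0001001

Answer: 0001001 (9)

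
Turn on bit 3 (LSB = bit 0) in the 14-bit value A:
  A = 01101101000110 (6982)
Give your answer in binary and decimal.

Mask = 1 << 3 = 00000000001000
Bit 3 of A is 0, so OR-ing with the mask flips it to 1.
  01101101000110
| 00000000001000
----------------
  01101101001110

Answer: 01101101001110 (6990)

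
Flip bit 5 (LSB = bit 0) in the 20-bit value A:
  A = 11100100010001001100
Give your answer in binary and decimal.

Mask = 1 << 5 = 00000000000000100000
Bit 5 of A is 0; XOR with the mask flips it to 1.
  11100100010001001100
^ 00000000000000100000
----------------------
  11100100010001101100

Answer: 11100100010001101100 (935020)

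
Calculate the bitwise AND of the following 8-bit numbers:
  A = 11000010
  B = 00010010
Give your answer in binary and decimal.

Apply & to each column (1 only where both bits are 1):
  11000010
& 00010010
----------
  00000010

Answer: 00000010 (2)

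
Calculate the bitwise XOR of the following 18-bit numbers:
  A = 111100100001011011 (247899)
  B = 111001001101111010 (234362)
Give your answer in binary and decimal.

Apply ^ to each column (1 where bits differ):
  111100100001011011
^ 111001001101111010
--------------------
  000101101100100001

Answer: 000101101100100001 (23329)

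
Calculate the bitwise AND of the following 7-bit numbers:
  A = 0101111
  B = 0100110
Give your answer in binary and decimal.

Apply & to each column (1 only where both bits are 1):
  0101111
& 0100110
---------
  0100110

Answer: 0100110 (38)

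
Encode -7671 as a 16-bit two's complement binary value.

1. Binary of +7671:  0001110111110111
2. Invert bits:     1110001000001000
3. Add 1:           1110001000001001

Answer: 1110001000001001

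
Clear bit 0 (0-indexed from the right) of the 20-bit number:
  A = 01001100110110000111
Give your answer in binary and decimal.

Mask = ~(1 << 0) = 11111111111111111110
Bit 0 of A is 1, so AND-ing with the mask clears it to 0.
  01001100110110000111
& 11111111111111111110
----------------------
  01001100110110000110

Answer: 01001100110110000110 (314758)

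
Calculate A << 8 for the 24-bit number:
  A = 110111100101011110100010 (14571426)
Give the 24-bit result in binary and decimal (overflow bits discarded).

Shift left by 8: drop the top 8 bit(s), append 8 zero(s) on the right.
  110111100101011110100010  ->  discard [11011110], keep [0101011110100010], append 00000000
= 010101111010001000000000

Answer: 010101111010001000000000 (5743104)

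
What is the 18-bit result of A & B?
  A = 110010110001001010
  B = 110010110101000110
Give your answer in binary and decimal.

Apply & to each column (1 only where both bits are 1):
  110010110001001010
& 110010110101000110
--------------------
  110010110001000010

Answer: 110010110001000010 (207938)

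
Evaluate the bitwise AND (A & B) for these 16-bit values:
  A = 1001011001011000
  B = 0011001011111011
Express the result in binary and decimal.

Apply & to each column (1 only where both bits are 1):
  1001011001011000
& 0011001011111011
------------------
  0001001001011000

Answer: 0001001001011000 (4696)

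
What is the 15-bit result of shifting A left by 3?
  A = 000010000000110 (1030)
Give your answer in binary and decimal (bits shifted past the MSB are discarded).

Shift left by 3: drop the top 3 bit(s), append 3 zero(s) on the right.
  000010000000110  ->  discard [000], keep [010000000110], append 000
= 010000000110000

Answer: 010000000110000 (8240)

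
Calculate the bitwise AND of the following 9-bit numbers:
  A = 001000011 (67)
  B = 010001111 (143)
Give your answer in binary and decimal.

Apply & to each column (1 only where both bits are 1):
  001000011
& 010001111
-----------
  000000011

Answer: 000000011 (3)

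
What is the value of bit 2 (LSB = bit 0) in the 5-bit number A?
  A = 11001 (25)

Bit 2 is the 3rd from the right.
  11001
    ^
That bit is 0.

Answer: 0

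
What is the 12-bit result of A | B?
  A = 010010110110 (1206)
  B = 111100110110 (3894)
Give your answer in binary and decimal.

Apply | to each column (1 where either bit is 1):
  010010110110
| 111100110110
--------------
  111110110110

Answer: 111110110110 (4022)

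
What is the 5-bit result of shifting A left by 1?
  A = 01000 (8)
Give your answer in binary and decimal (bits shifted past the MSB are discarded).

Shift left by 1: drop the top 1 bit(s), append 1 zero(s) on the right.
  01000  ->  discard [0], keep [1000], append 0
= 10000

Answer: 10000 (16)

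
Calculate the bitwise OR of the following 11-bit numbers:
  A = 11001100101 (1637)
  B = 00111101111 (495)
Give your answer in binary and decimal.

Apply | to each column (1 where either bit is 1):
  11001100101
| 00111101111
-------------
  11111101111

Answer: 11111101111 (2031)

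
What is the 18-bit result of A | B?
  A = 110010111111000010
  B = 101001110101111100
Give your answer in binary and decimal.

Apply | to each column (1 where either bit is 1):
  110010111111000010
| 101001110101111100
--------------------
  111011111111111110

Answer: 111011111111111110 (245758)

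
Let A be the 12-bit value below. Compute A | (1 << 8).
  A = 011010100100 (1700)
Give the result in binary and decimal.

Mask = 1 << 8 = 000100000000
Bit 8 of A is 0, so OR-ing with the mask flips it to 1.
  011010100100
| 000100000000
--------------
  011110100100

Answer: 011110100100 (1956)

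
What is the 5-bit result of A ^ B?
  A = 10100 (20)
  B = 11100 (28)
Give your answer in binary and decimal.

Apply ^ to each column (1 where bits differ):
  10100
^ 11100
-------
  01000

Answer: 01000 (8)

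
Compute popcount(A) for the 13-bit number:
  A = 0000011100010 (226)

0000011100010
1-bits at positions (from bit 0 = LSB): 1, 5, 6, 7
Count = 4

Answer: 4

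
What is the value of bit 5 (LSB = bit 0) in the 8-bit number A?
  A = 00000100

Bit 5 is the 6th from the right.
  00000100
    ^
That bit is 0.

Answer: 0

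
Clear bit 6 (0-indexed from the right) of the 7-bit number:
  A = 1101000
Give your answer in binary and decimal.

Mask = ~(1 << 6) = 0111111
Bit 6 of A is 1, so AND-ing with the mask clears it to 0.
  1101000
& 0111111
---------
  0101000

Answer: 0101000 (40)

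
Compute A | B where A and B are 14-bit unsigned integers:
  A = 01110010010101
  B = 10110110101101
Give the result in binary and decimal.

Apply | to each column (1 where either bit is 1):
  01110010010101
| 10110110101101
----------------
  11110110111101

Answer: 11110110111101 (15805)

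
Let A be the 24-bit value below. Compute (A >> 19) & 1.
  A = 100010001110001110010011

Bit 19 is the 20th from the right.
  100010001110001110010011
      ^
That bit is 1.

Answer: 1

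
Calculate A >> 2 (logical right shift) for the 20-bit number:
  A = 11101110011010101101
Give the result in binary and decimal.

Logical shift right by 2: drop the bottom 2 bit(s), prepend 2 zero(s) on the left.
  11101110011010101101  ->  keep [111011100110101011], discard [01], prepend 00
= 00111011100110101011

Answer: 00111011100110101011 (244139)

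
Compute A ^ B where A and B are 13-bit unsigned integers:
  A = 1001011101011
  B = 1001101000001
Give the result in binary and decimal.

Apply ^ to each column (1 where bits differ):
  1001011101011
^ 1001101000001
---------------
  0000110101010

Answer: 0000110101010 (426)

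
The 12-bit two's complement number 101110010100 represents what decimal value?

MSB is 1, so the value is negative. Find the magnitude:
1. Invert bits:  010001101011
2. Add 1:        010001101100  = 1132
3. Apply sign:   -1132

Answer: -1132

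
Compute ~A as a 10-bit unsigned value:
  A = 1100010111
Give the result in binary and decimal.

Flip each bit (0->1, 1->0):
  1100010111
  0011101000

Answer: 0011101000 (232)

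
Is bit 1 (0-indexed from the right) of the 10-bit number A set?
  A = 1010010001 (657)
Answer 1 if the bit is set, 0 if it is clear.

Bit 1 is the 2nd from the right.
  1010010001
          ^
That bit is 0.

Answer: 0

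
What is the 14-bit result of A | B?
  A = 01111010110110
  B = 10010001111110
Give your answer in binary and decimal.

Apply | to each column (1 where either bit is 1):
  01111010110110
| 10010001111110
----------------
  11111011111110

Answer: 11111011111110 (16126)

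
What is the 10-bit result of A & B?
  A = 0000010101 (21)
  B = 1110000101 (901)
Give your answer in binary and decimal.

Apply & to each column (1 only where both bits are 1):
  0000010101
& 1110000101
------------
  0000000101

Answer: 0000000101 (5)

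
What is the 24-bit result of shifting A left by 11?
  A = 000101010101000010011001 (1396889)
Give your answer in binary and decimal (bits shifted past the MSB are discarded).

Shift left by 11: drop the top 11 bit(s), append 11 zero(s) on the right.
  000101010101000010011001  ->  discard [00010101010], keep [1000010011001], append 00000000000
= 100001001100100000000000

Answer: 100001001100100000000000 (8701952)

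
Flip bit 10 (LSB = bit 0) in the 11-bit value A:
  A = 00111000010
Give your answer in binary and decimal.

Mask = 1 << 10 = 10000000000
Bit 10 of A is 0; XOR with the mask flips it to 1.
  00111000010
^ 10000000000
-------------
  10111000010

Answer: 10111000010 (1474)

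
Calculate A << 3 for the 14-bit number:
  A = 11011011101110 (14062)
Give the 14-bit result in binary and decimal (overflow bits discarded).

Shift left by 3: drop the top 3 bit(s), append 3 zero(s) on the right.
  11011011101110  ->  discard [110], keep [11011101110], append 000
= 11011101110000

Answer: 11011101110000 (14192)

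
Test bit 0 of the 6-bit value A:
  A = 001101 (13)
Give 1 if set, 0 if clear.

Bit 0 is the 1st from the right.
  001101
       ^
That bit is 1.

Answer: 1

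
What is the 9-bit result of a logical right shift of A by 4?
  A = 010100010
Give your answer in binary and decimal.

Logical shift right by 4: drop the bottom 4 bit(s), prepend 4 zero(s) on the left.
  010100010  ->  keep [01010], discard [0010], prepend 0000
= 000001010

Answer: 000001010 (10)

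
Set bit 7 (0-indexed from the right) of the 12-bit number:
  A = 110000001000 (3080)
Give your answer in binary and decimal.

Mask = 1 << 7 = 000010000000
Bit 7 of A is 0, so OR-ing with the mask flips it to 1.
  110000001000
| 000010000000
--------------
  110010001000

Answer: 110010001000 (3208)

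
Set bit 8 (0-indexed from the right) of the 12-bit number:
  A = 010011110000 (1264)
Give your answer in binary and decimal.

Mask = 1 << 8 = 000100000000
Bit 8 of A is 0, so OR-ing with the mask flips it to 1.
  010011110000
| 000100000000
--------------
  010111110000

Answer: 010111110000 (1520)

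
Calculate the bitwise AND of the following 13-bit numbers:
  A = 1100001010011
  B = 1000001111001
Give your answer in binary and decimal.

Apply & to each column (1 only where both bits are 1):
  1100001010011
& 1000001111001
---------------
  1000001010001

Answer: 1000001010001 (4177)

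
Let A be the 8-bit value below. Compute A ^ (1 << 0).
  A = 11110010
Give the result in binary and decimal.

Mask = 1 << 0 = 00000001
Bit 0 of A is 0; XOR with the mask flips it to 1.
  11110010
^ 00000001
----------
  11110011

Answer: 11110011 (243)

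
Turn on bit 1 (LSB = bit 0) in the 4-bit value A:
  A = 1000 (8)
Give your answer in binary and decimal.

Mask = 1 << 1 = 0010
Bit 1 of A is 0, so OR-ing with the mask flips it to 1.
  1000
| 0010
------
  1010

Answer: 1010 (10)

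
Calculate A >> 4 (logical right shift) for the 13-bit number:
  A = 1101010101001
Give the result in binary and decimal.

Logical shift right by 4: drop the bottom 4 bit(s), prepend 4 zero(s) on the left.
  1101010101001  ->  keep [110101010], discard [1001], prepend 0000
= 0000110101010

Answer: 0000110101010 (426)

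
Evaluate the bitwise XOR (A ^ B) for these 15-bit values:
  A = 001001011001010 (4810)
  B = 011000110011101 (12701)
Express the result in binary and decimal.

Apply ^ to each column (1 where bits differ):
  001001011001010
^ 011000110011101
-----------------
  010001101010111

Answer: 010001101010111 (9047)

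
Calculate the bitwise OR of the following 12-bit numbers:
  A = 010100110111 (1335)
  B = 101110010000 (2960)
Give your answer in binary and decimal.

Apply | to each column (1 where either bit is 1):
  010100110111
| 101110010000
--------------
  111110110111

Answer: 111110110111 (4023)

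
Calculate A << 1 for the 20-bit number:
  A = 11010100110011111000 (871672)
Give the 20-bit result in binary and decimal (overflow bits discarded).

Shift left by 1: drop the top 1 bit(s), append 1 zero(s) on the right.
  11010100110011111000  ->  discard [1], keep [1010100110011111000], append 0
= 10101001100111110000

Answer: 10101001100111110000 (694768)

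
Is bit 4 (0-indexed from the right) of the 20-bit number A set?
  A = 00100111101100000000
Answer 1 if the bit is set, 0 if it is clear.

Bit 4 is the 5th from the right.
  00100111101100000000
                 ^
That bit is 0.

Answer: 0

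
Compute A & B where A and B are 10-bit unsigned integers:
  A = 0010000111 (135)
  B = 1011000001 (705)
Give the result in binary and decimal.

Apply & to each column (1 only where both bits are 1):
  0010000111
& 1011000001
------------
  0010000001

Answer: 0010000001 (129)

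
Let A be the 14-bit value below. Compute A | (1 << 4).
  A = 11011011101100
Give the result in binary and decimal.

Mask = 1 << 4 = 00000000010000
Bit 4 of A is 0, so OR-ing with the mask flips it to 1.
  11011011101100
| 00000000010000
----------------
  11011011111100

Answer: 11011011111100 (14076)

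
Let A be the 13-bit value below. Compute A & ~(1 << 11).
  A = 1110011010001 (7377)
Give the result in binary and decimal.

Mask = ~(1 << 11) = 1011111111111
Bit 11 of A is 1, so AND-ing with the mask clears it to 0.
  1110011010001
& 1011111111111
---------------
  1010011010001

Answer: 1010011010001 (5329)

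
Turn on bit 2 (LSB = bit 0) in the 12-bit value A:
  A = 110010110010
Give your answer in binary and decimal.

Mask = 1 << 2 = 000000000100
Bit 2 of A is 0, so OR-ing with the mask flips it to 1.
  110010110010
| 000000000100
--------------
  110010110110

Answer: 110010110110 (3254)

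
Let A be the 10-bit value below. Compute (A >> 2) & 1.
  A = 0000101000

Bit 2 is the 3rd from the right.
  0000101000
         ^
That bit is 0.

Answer: 0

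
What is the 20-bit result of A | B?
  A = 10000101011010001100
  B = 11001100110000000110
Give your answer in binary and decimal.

Apply | to each column (1 where either bit is 1):
  10000101011010001100
| 11001100110000000110
----------------------
  11001101111010001110

Answer: 11001101111010001110 (843406)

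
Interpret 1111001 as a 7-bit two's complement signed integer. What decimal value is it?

MSB is 1, so the value is negative. Find the magnitude:
1. Invert bits:  0000110
2. Add 1:        0000111  = 7
3. Apply sign:   -7

Answer: -7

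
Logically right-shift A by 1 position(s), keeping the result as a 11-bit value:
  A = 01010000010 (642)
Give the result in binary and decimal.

Logical shift right by 1: drop the bottom 1 bit(s), prepend 1 zero(s) on the left.
  01010000010  ->  keep [0101000001], discard [0], prepend 0
= 00101000001

Answer: 00101000001 (321)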